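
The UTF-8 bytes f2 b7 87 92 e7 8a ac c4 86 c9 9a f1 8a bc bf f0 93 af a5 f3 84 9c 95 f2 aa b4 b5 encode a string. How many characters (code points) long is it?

8

Byte at offset 0: 0xF2 = 11110010 → 4-byte char (#1). Advance 4.
Byte at offset 4: 0xE7 = 11100111 → 3-byte char (#2). Advance 3.
Byte at offset 7: 0xC4 = 11000100 → 2-byte char (#3). Advance 2.
Byte at offset 9: 0xC9 = 11001001 → 2-byte char (#4). Advance 2.
Byte at offset 11: 0xF1 = 11110001 → 4-byte char (#5). Advance 4.
Byte at offset 15: 0xF0 = 11110000 → 4-byte char (#6). Advance 4.
Byte at offset 19: 0xF3 = 11110011 → 4-byte char (#7). Advance 4.
Byte at offset 23: 0xF2 = 11110010 → 4-byte char (#8). Advance 4.
Reached end at offset 27 after 8 code points.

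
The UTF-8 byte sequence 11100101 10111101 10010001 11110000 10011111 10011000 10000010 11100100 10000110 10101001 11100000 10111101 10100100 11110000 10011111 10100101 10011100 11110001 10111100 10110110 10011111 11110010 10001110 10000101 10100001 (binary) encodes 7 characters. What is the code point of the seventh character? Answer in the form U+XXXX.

U+8E161

Offset 0: leading byte 0xE5 = 11100101 → 3-byte char #1 = E5 BD 91.
Offset 3: leading byte 0xF0 = 11110000 → 4-byte char #2 = F0 9F 98 82.
Offset 7: leading byte 0xE4 = 11100100 → 3-byte char #3 = E4 86 A9.
Offset 10: leading byte 0xE0 = 11100000 → 3-byte char #4 = E0 BD A4.
Offset 13: leading byte 0xF0 = 11110000 → 4-byte char #5 = F0 9F A5 9C.
Offset 17: leading byte 0xF1 = 11110001 → 4-byte char #6 = F1 BC B6 9F.
Offset 21: leading byte 0xF2 = 11110010 → 4-byte char #7 = F2 8E 85 A1.
Leading byte 0xF2 = 11110010 matches 11110xxx → 4-byte sequence.
Byte 1: 0xF2 = 11110010, payload 010 (3 bits).
Byte 2: 0x8E = 10001110 (10xxxxxx ✓), payload 001110.
Byte 3: 0x85 = 10000101 (10xxxxxx ✓), payload 000101.
Byte 4: 0xA1 = 10100001 (10xxxxxx ✓), payload 100001.
Concatenate: 010001110000101100001 = 0x8E161 (21 bits → U+8E161).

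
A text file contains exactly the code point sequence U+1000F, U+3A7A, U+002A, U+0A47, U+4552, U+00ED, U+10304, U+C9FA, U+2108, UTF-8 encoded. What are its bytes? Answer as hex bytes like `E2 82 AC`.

U+1000F: 4-byte form → F0 90 80 8F.
U+3A7A: 3-byte form → E3 A9 BA.
U+002A: 1-byte form → 2A.
U+0A47: 3-byte form → E0 A9 87.
U+4552: 3-byte form → E4 95 92.
U+00ED: 2-byte form → C3 AD.
U+10304: 4-byte form → F0 90 8C 84.
U+C9FA: 3-byte form → EC A7 BA.
U+2108: 3-byte form → E2 84 88.
Concatenated (26 bytes): F0 90 80 8F E3 A9 BA 2A E0 A9 87 E4 95 92 C3 AD F0 90 8C 84 EC A7 BA E2 84 88.

F0 90 80 8F E3 A9 BA 2A E0 A9 87 E4 95 92 C3 AD F0 90 8C 84 EC A7 BA E2 84 88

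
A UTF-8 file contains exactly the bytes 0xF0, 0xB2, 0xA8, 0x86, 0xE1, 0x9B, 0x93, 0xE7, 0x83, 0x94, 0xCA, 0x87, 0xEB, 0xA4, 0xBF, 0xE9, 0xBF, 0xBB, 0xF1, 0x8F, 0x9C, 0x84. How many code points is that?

Byte at offset 0: 0xF0 = 11110000 → 4-byte char (#1). Advance 4.
Byte at offset 4: 0xE1 = 11100001 → 3-byte char (#2). Advance 3.
Byte at offset 7: 0xE7 = 11100111 → 3-byte char (#3). Advance 3.
Byte at offset 10: 0xCA = 11001010 → 2-byte char (#4). Advance 2.
Byte at offset 12: 0xEB = 11101011 → 3-byte char (#5). Advance 3.
Byte at offset 15: 0xE9 = 11101001 → 3-byte char (#6). Advance 3.
Byte at offset 18: 0xF1 = 11110001 → 4-byte char (#7). Advance 4.
Reached end at offset 22 after 7 code points.

7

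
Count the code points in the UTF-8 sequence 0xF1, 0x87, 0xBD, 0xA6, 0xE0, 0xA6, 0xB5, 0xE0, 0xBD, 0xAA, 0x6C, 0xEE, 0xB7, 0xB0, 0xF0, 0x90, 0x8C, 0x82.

6

Byte at offset 0: 0xF1 = 11110001 → 4-byte char (#1). Advance 4.
Byte at offset 4: 0xE0 = 11100000 → 3-byte char (#2). Advance 3.
Byte at offset 7: 0xE0 = 11100000 → 3-byte char (#3). Advance 3.
Byte at offset 10: 0x6C = 01101100 → 1-byte char (#4). Advance 1.
Byte at offset 11: 0xEE = 11101110 → 3-byte char (#5). Advance 3.
Byte at offset 14: 0xF0 = 11110000 → 4-byte char (#6). Advance 4.
Reached end at offset 18 after 6 code points.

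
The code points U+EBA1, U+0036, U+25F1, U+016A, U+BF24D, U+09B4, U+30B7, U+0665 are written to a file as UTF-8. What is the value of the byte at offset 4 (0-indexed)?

U+EBA1 → 3-byte form EE AE A1 at offsets 0–2.
U+0036 → 1-byte form 36 at offsets 3–3.
U+25F1 → 3-byte form E2 97 B1 at offsets 4–6.
Offset 4 falls in char 3's range; it's byte 1 of E2 97 B1 = 0xE2.

0xE2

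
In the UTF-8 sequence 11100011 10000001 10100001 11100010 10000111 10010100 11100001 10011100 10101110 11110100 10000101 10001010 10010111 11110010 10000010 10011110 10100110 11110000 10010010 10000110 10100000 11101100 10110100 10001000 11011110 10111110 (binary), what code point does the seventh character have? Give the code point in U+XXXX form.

Offset 0: leading byte 0xE3 = 11100011 → 3-byte char #1 = E3 81 A1.
Offset 3: leading byte 0xE2 = 11100010 → 3-byte char #2 = E2 87 94.
Offset 6: leading byte 0xE1 = 11100001 → 3-byte char #3 = E1 9C AE.
Offset 9: leading byte 0xF4 = 11110100 → 4-byte char #4 = F4 85 8A 97.
Offset 13: leading byte 0xF2 = 11110010 → 4-byte char #5 = F2 82 9E A6.
Offset 17: leading byte 0xF0 = 11110000 → 4-byte char #6 = F0 92 86 A0.
Offset 21: leading byte 0xEC = 11101100 → 3-byte char #7 = EC B4 88.
Leading byte 0xEC = 11101100 matches 1110xxxx → 3-byte sequence.
Byte 1: 0xEC = 11101100, payload 1100 (4 bits).
Byte 2: 0xB4 = 10110100 (10xxxxxx ✓), payload 110100.
Byte 3: 0x88 = 10001000 (10xxxxxx ✓), payload 001000.
Concatenate: 1100110100001000 = 0xCD08 (16 bits → U+CD08).

U+CD08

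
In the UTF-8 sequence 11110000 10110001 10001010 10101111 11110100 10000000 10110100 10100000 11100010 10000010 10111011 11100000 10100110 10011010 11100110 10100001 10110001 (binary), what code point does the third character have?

U+20BB

Offset 0: leading byte 0xF0 = 11110000 → 4-byte char #1 = F0 B1 8A AF.
Offset 4: leading byte 0xF4 = 11110100 → 4-byte char #2 = F4 80 B4 A0.
Offset 8: leading byte 0xE2 = 11100010 → 3-byte char #3 = E2 82 BB.
Leading byte 0xE2 = 11100010 matches 1110xxxx → 3-byte sequence.
Byte 1: 0xE2 = 11100010, payload 0010 (4 bits).
Byte 2: 0x82 = 10000010 (10xxxxxx ✓), payload 000010.
Byte 3: 0xBB = 10111011 (10xxxxxx ✓), payload 111011.
Concatenate: 0010000010111011 = 0x20BB (16 bits → U+20BB).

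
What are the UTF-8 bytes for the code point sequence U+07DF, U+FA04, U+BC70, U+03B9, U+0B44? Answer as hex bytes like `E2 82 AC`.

U+07DF: 2-byte form → DF 9F.
U+FA04: 3-byte form → EF A8 84.
U+BC70: 3-byte form → EB B1 B0.
U+03B9: 2-byte form → CE B9.
U+0B44: 3-byte form → E0 AD 84.
Concatenated (13 bytes): DF 9F EF A8 84 EB B1 B0 CE B9 E0 AD 84.

DF 9F EF A8 84 EB B1 B0 CE B9 E0 AD 84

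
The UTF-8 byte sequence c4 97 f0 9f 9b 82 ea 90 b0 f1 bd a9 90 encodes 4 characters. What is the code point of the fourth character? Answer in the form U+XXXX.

Offset 0: leading byte 0xC4 = 11000100 → 2-byte char #1 = C4 97.
Offset 2: leading byte 0xF0 = 11110000 → 4-byte char #2 = F0 9F 9B 82.
Offset 6: leading byte 0xEA = 11101010 → 3-byte char #3 = EA 90 B0.
Offset 9: leading byte 0xF1 = 11110001 → 4-byte char #4 = F1 BD A9 90.
Leading byte 0xF1 = 11110001 matches 11110xxx → 4-byte sequence.
Byte 1: 0xF1 = 11110001, payload 001 (3 bits).
Byte 2: 0xBD = 10111101 (10xxxxxx ✓), payload 111101.
Byte 3: 0xA9 = 10101001 (10xxxxxx ✓), payload 101001.
Byte 4: 0x90 = 10010000 (10xxxxxx ✓), payload 010000.
Concatenate: 001111101101001010000 = 0x7DA50 (21 bits → U+7DA50).

U+7DA50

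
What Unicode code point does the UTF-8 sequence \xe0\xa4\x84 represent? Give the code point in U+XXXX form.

U+0904

Leading byte 0xE0 = 11100000 matches 1110xxxx → 3-byte sequence.
Byte 1: 0xE0 = 11100000, payload 0000 (4 bits).
Byte 2: 0xA4 = 10100100 (10xxxxxx ✓), payload 100100.
Byte 3: 0x84 = 10000100 (10xxxxxx ✓), payload 000100.
Concatenate: 0000100100000100 = 0x904 (16 bits → U+0904).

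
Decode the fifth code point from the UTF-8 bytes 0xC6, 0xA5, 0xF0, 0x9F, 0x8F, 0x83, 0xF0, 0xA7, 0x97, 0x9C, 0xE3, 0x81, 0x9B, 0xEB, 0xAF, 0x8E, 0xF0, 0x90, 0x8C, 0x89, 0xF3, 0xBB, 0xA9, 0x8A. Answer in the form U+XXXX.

U+BBCE

Offset 0: leading byte 0xC6 = 11000110 → 2-byte char #1 = C6 A5.
Offset 2: leading byte 0xF0 = 11110000 → 4-byte char #2 = F0 9F 8F 83.
Offset 6: leading byte 0xF0 = 11110000 → 4-byte char #3 = F0 A7 97 9C.
Offset 10: leading byte 0xE3 = 11100011 → 3-byte char #4 = E3 81 9B.
Offset 13: leading byte 0xEB = 11101011 → 3-byte char #5 = EB AF 8E.
Leading byte 0xEB = 11101011 matches 1110xxxx → 3-byte sequence.
Byte 1: 0xEB = 11101011, payload 1011 (4 bits).
Byte 2: 0xAF = 10101111 (10xxxxxx ✓), payload 101111.
Byte 3: 0x8E = 10001110 (10xxxxxx ✓), payload 001110.
Concatenate: 1011101111001110 = 0xBBCE (16 bits → U+BBCE).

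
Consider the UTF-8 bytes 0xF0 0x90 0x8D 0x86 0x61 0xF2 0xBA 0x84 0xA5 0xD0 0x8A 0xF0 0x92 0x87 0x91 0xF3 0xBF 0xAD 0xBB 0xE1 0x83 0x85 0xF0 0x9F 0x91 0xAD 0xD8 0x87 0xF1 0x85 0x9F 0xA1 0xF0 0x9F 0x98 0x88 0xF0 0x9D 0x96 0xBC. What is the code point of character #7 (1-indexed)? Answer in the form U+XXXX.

U+10C5

Offset 0: leading byte 0xF0 = 11110000 → 4-byte char #1 = F0 90 8D 86.
Offset 4: leading byte 0x61 = 01100001 → 1-byte char #2 = 61.
Offset 5: leading byte 0xF2 = 11110010 → 4-byte char #3 = F2 BA 84 A5.
Offset 9: leading byte 0xD0 = 11010000 → 2-byte char #4 = D0 8A.
Offset 11: leading byte 0xF0 = 11110000 → 4-byte char #5 = F0 92 87 91.
Offset 15: leading byte 0xF3 = 11110011 → 4-byte char #6 = F3 BF AD BB.
Offset 19: leading byte 0xE1 = 11100001 → 3-byte char #7 = E1 83 85.
Leading byte 0xE1 = 11100001 matches 1110xxxx → 3-byte sequence.
Byte 1: 0xE1 = 11100001, payload 0001 (4 bits).
Byte 2: 0x83 = 10000011 (10xxxxxx ✓), payload 000011.
Byte 3: 0x85 = 10000101 (10xxxxxx ✓), payload 000101.
Concatenate: 0001000011000101 = 0x10C5 (16 bits → U+10C5).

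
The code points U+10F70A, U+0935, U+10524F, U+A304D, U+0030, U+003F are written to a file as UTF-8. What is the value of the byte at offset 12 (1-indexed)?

1-indexed offset 12 is 0-indexed offset 11.
U+10F70A → 4-byte form F4 8F 9C 8A at offsets 0–3.
U+0935 → 3-byte form E0 A4 B5 at offsets 4–6.
U+10524F → 4-byte form F4 85 89 8F at offsets 7–10.
U+A304D → 4-byte form F2 A3 81 8D at offsets 11–14.
Offset 11 falls in char 4's range; it's byte 1 of F2 A3 81 8D = 0xF2.

0xF2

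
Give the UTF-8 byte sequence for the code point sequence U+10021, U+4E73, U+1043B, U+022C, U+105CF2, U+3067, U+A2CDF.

F0 90 80 A1 E4 B9 B3 F0 90 90 BB C8 AC F4 85 B3 B2 E3 81 A7 F2 A2 B3 9F

U+10021: 4-byte form → F0 90 80 A1.
U+4E73: 3-byte form → E4 B9 B3.
U+1043B: 4-byte form → F0 90 90 BB.
U+022C: 2-byte form → C8 AC.
U+105CF2: 4-byte form → F4 85 B3 B2.
U+3067: 3-byte form → E3 81 A7.
U+A2CDF: 4-byte form → F2 A2 B3 9F.
Concatenated (24 bytes): F0 90 80 A1 E4 B9 B3 F0 90 90 BB C8 AC F4 85 B3 B2 E3 81 A7 F2 A2 B3 9F.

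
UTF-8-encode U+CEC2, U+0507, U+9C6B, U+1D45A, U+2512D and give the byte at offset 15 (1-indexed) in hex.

0x84

1-indexed offset 15 is 0-indexed offset 14.
U+CEC2 → 3-byte form EC BB 82 at offsets 0–2.
U+0507 → 2-byte form D4 87 at offsets 3–4.
U+9C6B → 3-byte form E9 B1 AB at offsets 5–7.
U+1D45A → 4-byte form F0 9D 91 9A at offsets 8–11.
U+2512D → 4-byte form F0 A5 84 AD at offsets 12–15.
Offset 14 falls in char 5's range; it's byte 3 of F0 A5 84 AD = 0x84.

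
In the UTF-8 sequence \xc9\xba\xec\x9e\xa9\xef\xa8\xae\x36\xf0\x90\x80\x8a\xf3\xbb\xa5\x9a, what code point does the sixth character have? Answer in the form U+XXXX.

Offset 0: leading byte 0xC9 = 11001001 → 2-byte char #1 = C9 BA.
Offset 2: leading byte 0xEC = 11101100 → 3-byte char #2 = EC 9E A9.
Offset 5: leading byte 0xEF = 11101111 → 3-byte char #3 = EF A8 AE.
Offset 8: leading byte 0x36 = 00110110 → 1-byte char #4 = 36.
Offset 9: leading byte 0xF0 = 11110000 → 4-byte char #5 = F0 90 80 8A.
Offset 13: leading byte 0xF3 = 11110011 → 4-byte char #6 = F3 BB A5 9A.
Leading byte 0xF3 = 11110011 matches 11110xxx → 4-byte sequence.
Byte 1: 0xF3 = 11110011, payload 011 (3 bits).
Byte 2: 0xBB = 10111011 (10xxxxxx ✓), payload 111011.
Byte 3: 0xA5 = 10100101 (10xxxxxx ✓), payload 100101.
Byte 4: 0x9A = 10011010 (10xxxxxx ✓), payload 011010.
Concatenate: 011111011100101011010 = 0xFB95A (21 bits → U+FB95A).

U+FB95A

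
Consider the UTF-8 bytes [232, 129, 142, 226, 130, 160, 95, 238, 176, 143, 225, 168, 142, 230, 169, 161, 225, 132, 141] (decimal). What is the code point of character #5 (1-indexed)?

Offset 0: leading byte 0xE8 = 11101000 → 3-byte char #1 = E8 81 8E.
Offset 3: leading byte 0xE2 = 11100010 → 3-byte char #2 = E2 82 A0.
Offset 6: leading byte 0x5F = 01011111 → 1-byte char #3 = 5F.
Offset 7: leading byte 0xEE = 11101110 → 3-byte char #4 = EE B0 8F.
Offset 10: leading byte 0xE1 = 11100001 → 3-byte char #5 = E1 A8 8E.
Leading byte 0xE1 = 11100001 matches 1110xxxx → 3-byte sequence.
Byte 1: 0xE1 = 11100001, payload 0001 (4 bits).
Byte 2: 0xA8 = 10101000 (10xxxxxx ✓), payload 101000.
Byte 3: 0x8E = 10001110 (10xxxxxx ✓), payload 001110.
Concatenate: 0001101000001110 = 0x1A0E (16 bits → U+1A0E).

U+1A0E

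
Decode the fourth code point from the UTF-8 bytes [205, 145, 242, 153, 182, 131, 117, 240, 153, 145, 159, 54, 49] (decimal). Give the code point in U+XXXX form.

Offset 0: leading byte 0xCD = 11001101 → 2-byte char #1 = CD 91.
Offset 2: leading byte 0xF2 = 11110010 → 4-byte char #2 = F2 99 B6 83.
Offset 6: leading byte 0x75 = 01110101 → 1-byte char #3 = 75.
Offset 7: leading byte 0xF0 = 11110000 → 4-byte char #4 = F0 99 91 9F.
Leading byte 0xF0 = 11110000 matches 11110xxx → 4-byte sequence.
Byte 1: 0xF0 = 11110000, payload 000 (3 bits).
Byte 2: 0x99 = 10011001 (10xxxxxx ✓), payload 011001.
Byte 3: 0x91 = 10010001 (10xxxxxx ✓), payload 010001.
Byte 4: 0x9F = 10011111 (10xxxxxx ✓), payload 011111.
Concatenate: 000011001010001011111 = 0x1945F (21 bits → U+1945F).

U+1945F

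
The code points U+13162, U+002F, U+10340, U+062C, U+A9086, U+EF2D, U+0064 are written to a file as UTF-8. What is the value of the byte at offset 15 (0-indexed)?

U+13162 → 4-byte form F0 93 85 A2 at offsets 0–3.
U+002F → 1-byte form 2F at offsets 4–4.
U+10340 → 4-byte form F0 90 8D 80 at offsets 5–8.
U+062C → 2-byte form D8 AC at offsets 9–10.
U+A9086 → 4-byte form F2 A9 82 86 at offsets 11–14.
U+EF2D → 3-byte form EE BC AD at offsets 15–17.
Offset 15 falls in char 6's range; it's byte 1 of EE BC AD = 0xEE.

0xEE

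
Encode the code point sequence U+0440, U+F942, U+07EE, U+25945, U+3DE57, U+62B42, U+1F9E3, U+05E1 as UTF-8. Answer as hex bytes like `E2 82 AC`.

D1 80 EF A5 82 DF AE F0 A5 A5 85 F0 BD B9 97 F1 A2 AD 82 F0 9F A7 A3 D7 A1

U+0440: 2-byte form → D1 80.
U+F942: 3-byte form → EF A5 82.
U+07EE: 2-byte form → DF AE.
U+25945: 4-byte form → F0 A5 A5 85.
U+3DE57: 4-byte form → F0 BD B9 97.
U+62B42: 4-byte form → F1 A2 AD 82.
U+1F9E3: 4-byte form → F0 9F A7 A3.
U+05E1: 2-byte form → D7 A1.
Concatenated (25 bytes): D1 80 EF A5 82 DF AE F0 A5 A5 85 F0 BD B9 97 F1 A2 AD 82 F0 9F A7 A3 D7 A1.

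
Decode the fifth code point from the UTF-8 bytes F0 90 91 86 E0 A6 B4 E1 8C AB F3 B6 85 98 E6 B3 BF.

U+6CFF

Offset 0: leading byte 0xF0 = 11110000 → 4-byte char #1 = F0 90 91 86.
Offset 4: leading byte 0xE0 = 11100000 → 3-byte char #2 = E0 A6 B4.
Offset 7: leading byte 0xE1 = 11100001 → 3-byte char #3 = E1 8C AB.
Offset 10: leading byte 0xF3 = 11110011 → 4-byte char #4 = F3 B6 85 98.
Offset 14: leading byte 0xE6 = 11100110 → 3-byte char #5 = E6 B3 BF.
Leading byte 0xE6 = 11100110 matches 1110xxxx → 3-byte sequence.
Byte 1: 0xE6 = 11100110, payload 0110 (4 bits).
Byte 2: 0xB3 = 10110011 (10xxxxxx ✓), payload 110011.
Byte 3: 0xBF = 10111111 (10xxxxxx ✓), payload 111111.
Concatenate: 0110110011111111 = 0x6CFF (16 bits → U+6CFF).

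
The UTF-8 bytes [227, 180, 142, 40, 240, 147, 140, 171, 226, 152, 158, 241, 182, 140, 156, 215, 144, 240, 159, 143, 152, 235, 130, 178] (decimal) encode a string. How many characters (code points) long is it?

Byte at offset 0: 0xE3 = 11100011 → 3-byte char (#1). Advance 3.
Byte at offset 3: 0x28 = 00101000 → 1-byte char (#2). Advance 1.
Byte at offset 4: 0xF0 = 11110000 → 4-byte char (#3). Advance 4.
Byte at offset 8: 0xE2 = 11100010 → 3-byte char (#4). Advance 3.
Byte at offset 11: 0xF1 = 11110001 → 4-byte char (#5). Advance 4.
Byte at offset 15: 0xD7 = 11010111 → 2-byte char (#6). Advance 2.
Byte at offset 17: 0xF0 = 11110000 → 4-byte char (#7). Advance 4.
Byte at offset 21: 0xEB = 11101011 → 3-byte char (#8). Advance 3.
Reached end at offset 24 after 8 code points.

8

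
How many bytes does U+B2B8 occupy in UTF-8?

3

U+B2B8 = 0xB2B8. UTF-8 uses 1 byte below 0x80, 2 below 0x800, 3 below 0x10000, 4 up to 0x10FFFF. 0xB2B8 is in U+0800–U+FFFF → 3 bytes.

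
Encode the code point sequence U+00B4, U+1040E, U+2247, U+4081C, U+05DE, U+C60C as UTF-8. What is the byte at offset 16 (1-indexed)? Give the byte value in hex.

1-indexed offset 16 is 0-indexed offset 15.
U+00B4 → 2-byte form C2 B4 at offsets 0–1.
U+1040E → 4-byte form F0 90 90 8E at offsets 2–5.
U+2247 → 3-byte form E2 89 87 at offsets 6–8.
U+4081C → 4-byte form F1 80 A0 9C at offsets 9–12.
U+05DE → 2-byte form D7 9E at offsets 13–14.
U+C60C → 3-byte form EC 98 8C at offsets 15–17.
Offset 15 falls in char 6's range; it's byte 1 of EC 98 8C = 0xEC.

0xEC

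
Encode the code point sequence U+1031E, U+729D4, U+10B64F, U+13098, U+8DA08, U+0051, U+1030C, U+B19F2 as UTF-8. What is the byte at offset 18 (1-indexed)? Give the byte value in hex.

1-indexed offset 18 is 0-indexed offset 17.
U+1031E → 4-byte form F0 90 8C 9E at offsets 0–3.
U+729D4 → 4-byte form F1 B2 A7 94 at offsets 4–7.
U+10B64F → 4-byte form F4 8B 99 8F at offsets 8–11.
U+13098 → 4-byte form F0 93 82 98 at offsets 12–15.
U+8DA08 → 4-byte form F2 8D A8 88 at offsets 16–19.
Offset 17 falls in char 5's range; it's byte 2 of F2 8D A8 88 = 0x8D.

0x8D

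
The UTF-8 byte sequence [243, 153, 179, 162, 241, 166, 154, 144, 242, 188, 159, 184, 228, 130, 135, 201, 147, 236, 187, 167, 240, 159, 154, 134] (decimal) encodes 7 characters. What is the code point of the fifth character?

U+0253

Offset 0: leading byte 0xF3 = 11110011 → 4-byte char #1 = F3 99 B3 A2.
Offset 4: leading byte 0xF1 = 11110001 → 4-byte char #2 = F1 A6 9A 90.
Offset 8: leading byte 0xF2 = 11110010 → 4-byte char #3 = F2 BC 9F B8.
Offset 12: leading byte 0xE4 = 11100100 → 3-byte char #4 = E4 82 87.
Offset 15: leading byte 0xC9 = 11001001 → 2-byte char #5 = C9 93.
Leading byte 0xC9 = 11001001 matches 110xxxxx → 2-byte sequence.
Byte 1: 0xC9 = 11001001, payload 01001 (5 bits).
Byte 2: 0x93 = 10010011 (10xxxxxx ✓), payload 010011.
Concatenate: 01001010011 = 0x253 (11 bits → U+0253).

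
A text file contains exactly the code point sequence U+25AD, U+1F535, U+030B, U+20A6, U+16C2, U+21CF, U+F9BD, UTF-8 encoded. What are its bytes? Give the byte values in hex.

E2 96 AD F0 9F 94 B5 CC 8B E2 82 A6 E1 9B 82 E2 87 8F EF A6 BD

U+25AD: 3-byte form → E2 96 AD.
U+1F535: 4-byte form → F0 9F 94 B5.
U+030B: 2-byte form → CC 8B.
U+20A6: 3-byte form → E2 82 A6.
U+16C2: 3-byte form → E1 9B 82.
U+21CF: 3-byte form → E2 87 8F.
U+F9BD: 3-byte form → EF A6 BD.
Concatenated (21 bytes): E2 96 AD F0 9F 94 B5 CC 8B E2 82 A6 E1 9B 82 E2 87 8F EF A6 BD.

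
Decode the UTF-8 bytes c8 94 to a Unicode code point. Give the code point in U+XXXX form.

Leading byte 0xC8 = 11001000 matches 110xxxxx → 2-byte sequence.
Byte 1: 0xC8 = 11001000, payload 01000 (5 bits).
Byte 2: 0x94 = 10010100 (10xxxxxx ✓), payload 010100.
Concatenate: 01000010100 = 0x214 (11 bits → U+0214).

U+0214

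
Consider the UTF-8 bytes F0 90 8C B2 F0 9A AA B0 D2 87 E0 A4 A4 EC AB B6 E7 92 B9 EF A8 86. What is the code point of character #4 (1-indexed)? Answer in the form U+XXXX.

Offset 0: leading byte 0xF0 = 11110000 → 4-byte char #1 = F0 90 8C B2.
Offset 4: leading byte 0xF0 = 11110000 → 4-byte char #2 = F0 9A AA B0.
Offset 8: leading byte 0xD2 = 11010010 → 2-byte char #3 = D2 87.
Offset 10: leading byte 0xE0 = 11100000 → 3-byte char #4 = E0 A4 A4.
Leading byte 0xE0 = 11100000 matches 1110xxxx → 3-byte sequence.
Byte 1: 0xE0 = 11100000, payload 0000 (4 bits).
Byte 2: 0xA4 = 10100100 (10xxxxxx ✓), payload 100100.
Byte 3: 0xA4 = 10100100 (10xxxxxx ✓), payload 100100.
Concatenate: 0000100100100100 = 0x924 (16 bits → U+0924).

U+0924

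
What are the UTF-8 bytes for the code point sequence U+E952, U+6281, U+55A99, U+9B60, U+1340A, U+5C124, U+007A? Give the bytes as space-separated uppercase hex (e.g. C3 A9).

EE A5 92 E6 8A 81 F1 95 AA 99 E9 AD A0 F0 93 90 8A F1 9C 84 A4 7A

U+E952: 3-byte form → EE A5 92.
U+6281: 3-byte form → E6 8A 81.
U+55A99: 4-byte form → F1 95 AA 99.
U+9B60: 3-byte form → E9 AD A0.
U+1340A: 4-byte form → F0 93 90 8A.
U+5C124: 4-byte form → F1 9C 84 A4.
U+007A: 1-byte form → 7A.
Concatenated (22 bytes): EE A5 92 E6 8A 81 F1 95 AA 99 E9 AD A0 F0 93 90 8A F1 9C 84 A4 7A.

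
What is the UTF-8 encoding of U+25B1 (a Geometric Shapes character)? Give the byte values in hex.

E2 96 B1

U+25B1 = 0x25B1 = 9649 decimal. In range U+0800–U+FFFF → 3-byte form: 1110xxxx 10xxxxxx 10xxxxxx.
Binary (16 bits): 0010010110110001.
Split 4+6+6: 0010 | 010110 | 110001.
Byte 1: 11100010 = 0xE2.
Byte 2: 10010110 = 0x96.
Byte 3: 10110001 = 0xB1.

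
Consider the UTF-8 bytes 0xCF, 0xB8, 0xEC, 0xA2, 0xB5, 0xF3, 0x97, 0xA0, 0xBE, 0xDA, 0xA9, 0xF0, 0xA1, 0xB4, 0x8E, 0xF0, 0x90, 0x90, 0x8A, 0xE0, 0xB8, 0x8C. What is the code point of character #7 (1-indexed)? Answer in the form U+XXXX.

Offset 0: leading byte 0xCF = 11001111 → 2-byte char #1 = CF B8.
Offset 2: leading byte 0xEC = 11101100 → 3-byte char #2 = EC A2 B5.
Offset 5: leading byte 0xF3 = 11110011 → 4-byte char #3 = F3 97 A0 BE.
Offset 9: leading byte 0xDA = 11011010 → 2-byte char #4 = DA A9.
Offset 11: leading byte 0xF0 = 11110000 → 4-byte char #5 = F0 A1 B4 8E.
Offset 15: leading byte 0xF0 = 11110000 → 4-byte char #6 = F0 90 90 8A.
Offset 19: leading byte 0xE0 = 11100000 → 3-byte char #7 = E0 B8 8C.
Leading byte 0xE0 = 11100000 matches 1110xxxx → 3-byte sequence.
Byte 1: 0xE0 = 11100000, payload 0000 (4 bits).
Byte 2: 0xB8 = 10111000 (10xxxxxx ✓), payload 111000.
Byte 3: 0x8C = 10001100 (10xxxxxx ✓), payload 001100.
Concatenate: 0000111000001100 = 0xE0C (16 bits → U+0E0C).

U+0E0C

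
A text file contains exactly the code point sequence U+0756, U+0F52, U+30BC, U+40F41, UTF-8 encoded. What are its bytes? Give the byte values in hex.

DD 96 E0 BD 92 E3 82 BC F1 80 BD 81

U+0756: 2-byte form → DD 96.
U+0F52: 3-byte form → E0 BD 92.
U+30BC: 3-byte form → E3 82 BC.
U+40F41: 4-byte form → F1 80 BD 81.
Concatenated (12 bytes): DD 96 E0 BD 92 E3 82 BC F1 80 BD 81.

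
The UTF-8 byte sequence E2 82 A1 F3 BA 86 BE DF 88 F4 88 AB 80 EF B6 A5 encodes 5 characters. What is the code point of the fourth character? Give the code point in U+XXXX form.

Offset 0: leading byte 0xE2 = 11100010 → 3-byte char #1 = E2 82 A1.
Offset 3: leading byte 0xF3 = 11110011 → 4-byte char #2 = F3 BA 86 BE.
Offset 7: leading byte 0xDF = 11011111 → 2-byte char #3 = DF 88.
Offset 9: leading byte 0xF4 = 11110100 → 4-byte char #4 = F4 88 AB 80.
Leading byte 0xF4 = 11110100 matches 11110xxx → 4-byte sequence.
Byte 1: 0xF4 = 11110100, payload 100 (3 bits).
Byte 2: 0x88 = 10001000 (10xxxxxx ✓), payload 001000.
Byte 3: 0xAB = 10101011 (10xxxxxx ✓), payload 101011.
Byte 4: 0x80 = 10000000 (10xxxxxx ✓), payload 000000.
Concatenate: 100001000101011000000 = 0x108AC0 (21 bits → U+108AC0).

U+108AC0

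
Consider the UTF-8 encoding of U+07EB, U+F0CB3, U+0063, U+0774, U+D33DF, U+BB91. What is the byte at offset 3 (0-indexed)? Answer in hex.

U+07EB → 2-byte form DF AB at offsets 0–1.
U+F0CB3 → 4-byte form F3 B0 B2 B3 at offsets 2–5.
Offset 3 falls in char 2's range; it's byte 2 of F3 B0 B2 B3 = 0xB0.

0xB0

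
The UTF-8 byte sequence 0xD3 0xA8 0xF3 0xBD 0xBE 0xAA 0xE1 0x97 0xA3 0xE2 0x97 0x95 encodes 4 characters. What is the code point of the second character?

Offset 0: leading byte 0xD3 = 11010011 → 2-byte char #1 = D3 A8.
Offset 2: leading byte 0xF3 = 11110011 → 4-byte char #2 = F3 BD BE AA.
Leading byte 0xF3 = 11110011 matches 11110xxx → 4-byte sequence.
Byte 1: 0xF3 = 11110011, payload 011 (3 bits).
Byte 2: 0xBD = 10111101 (10xxxxxx ✓), payload 111101.
Byte 3: 0xBE = 10111110 (10xxxxxx ✓), payload 111110.
Byte 4: 0xAA = 10101010 (10xxxxxx ✓), payload 101010.
Concatenate: 011111101111110101010 = 0xFDFAA (21 bits → U+FDFAA).

U+FDFAA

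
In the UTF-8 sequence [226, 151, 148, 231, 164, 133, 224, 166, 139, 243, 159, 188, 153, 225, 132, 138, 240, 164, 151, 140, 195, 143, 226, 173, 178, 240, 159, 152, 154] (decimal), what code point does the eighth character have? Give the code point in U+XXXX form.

Offset 0: leading byte 0xE2 = 11100010 → 3-byte char #1 = E2 97 94.
Offset 3: leading byte 0xE7 = 11100111 → 3-byte char #2 = E7 A4 85.
Offset 6: leading byte 0xE0 = 11100000 → 3-byte char #3 = E0 A6 8B.
Offset 9: leading byte 0xF3 = 11110011 → 4-byte char #4 = F3 9F BC 99.
Offset 13: leading byte 0xE1 = 11100001 → 3-byte char #5 = E1 84 8A.
Offset 16: leading byte 0xF0 = 11110000 → 4-byte char #6 = F0 A4 97 8C.
Offset 20: leading byte 0xC3 = 11000011 → 2-byte char #7 = C3 8F.
Offset 22: leading byte 0xE2 = 11100010 → 3-byte char #8 = E2 AD B2.
Leading byte 0xE2 = 11100010 matches 1110xxxx → 3-byte sequence.
Byte 1: 0xE2 = 11100010, payload 0010 (4 bits).
Byte 2: 0xAD = 10101101 (10xxxxxx ✓), payload 101101.
Byte 3: 0xB2 = 10110010 (10xxxxxx ✓), payload 110010.
Concatenate: 0010101101110010 = 0x2B72 (16 bits → U+2B72).

U+2B72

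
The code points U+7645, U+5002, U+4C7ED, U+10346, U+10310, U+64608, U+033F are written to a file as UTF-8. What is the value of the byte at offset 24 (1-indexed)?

1-indexed offset 24 is 0-indexed offset 23.
U+7645 → 3-byte form E7 99 85 at offsets 0–2.
U+5002 → 3-byte form E5 80 82 at offsets 3–5.
U+4C7ED → 4-byte form F1 8C 9F AD at offsets 6–9.
U+10346 → 4-byte form F0 90 8D 86 at offsets 10–13.
U+10310 → 4-byte form F0 90 8C 90 at offsets 14–17.
U+64608 → 4-byte form F1 A4 98 88 at offsets 18–21.
U+033F → 2-byte form CC BF at offsets 22–23.
Offset 23 falls in char 7's range; it's byte 2 of CC BF = 0xBF.

0xBF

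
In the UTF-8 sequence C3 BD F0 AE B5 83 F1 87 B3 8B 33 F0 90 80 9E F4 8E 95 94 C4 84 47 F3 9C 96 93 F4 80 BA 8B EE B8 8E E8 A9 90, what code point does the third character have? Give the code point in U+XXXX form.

Offset 0: leading byte 0xC3 = 11000011 → 2-byte char #1 = C3 BD.
Offset 2: leading byte 0xF0 = 11110000 → 4-byte char #2 = F0 AE B5 83.
Offset 6: leading byte 0xF1 = 11110001 → 4-byte char #3 = F1 87 B3 8B.
Leading byte 0xF1 = 11110001 matches 11110xxx → 4-byte sequence.
Byte 1: 0xF1 = 11110001, payload 001 (3 bits).
Byte 2: 0x87 = 10000111 (10xxxxxx ✓), payload 000111.
Byte 3: 0xB3 = 10110011 (10xxxxxx ✓), payload 110011.
Byte 4: 0x8B = 10001011 (10xxxxxx ✓), payload 001011.
Concatenate: 001000111110011001011 = 0x47CCB (21 bits → U+47CCB).

U+47CCB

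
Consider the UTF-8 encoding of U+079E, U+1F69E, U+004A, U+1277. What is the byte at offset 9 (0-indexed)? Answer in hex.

0xB7

U+079E → 2-byte form DE 9E at offsets 0–1.
U+1F69E → 4-byte form F0 9F 9A 9E at offsets 2–5.
U+004A → 1-byte form 4A at offsets 6–6.
U+1277 → 3-byte form E1 89 B7 at offsets 7–9.
Offset 9 falls in char 4's range; it's byte 3 of E1 89 B7 = 0xB7.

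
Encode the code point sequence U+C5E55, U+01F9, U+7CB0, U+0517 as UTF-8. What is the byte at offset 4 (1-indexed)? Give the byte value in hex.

1-indexed offset 4 is 0-indexed offset 3.
U+C5E55 → 4-byte form F3 85 B9 95 at offsets 0–3.
Offset 3 falls in char 1's range; it's byte 4 of F3 85 B9 95 = 0x95.

0x95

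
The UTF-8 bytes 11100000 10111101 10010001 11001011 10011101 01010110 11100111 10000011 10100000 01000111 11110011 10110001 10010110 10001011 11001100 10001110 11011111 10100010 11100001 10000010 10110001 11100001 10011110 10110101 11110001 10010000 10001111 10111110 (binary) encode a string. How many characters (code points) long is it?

Byte at offset 0: 0xE0 = 11100000 → 3-byte char (#1). Advance 3.
Byte at offset 3: 0xCB = 11001011 → 2-byte char (#2). Advance 2.
Byte at offset 5: 0x56 = 01010110 → 1-byte char (#3). Advance 1.
Byte at offset 6: 0xE7 = 11100111 → 3-byte char (#4). Advance 3.
Byte at offset 9: 0x47 = 01000111 → 1-byte char (#5). Advance 1.
Byte at offset 10: 0xF3 = 11110011 → 4-byte char (#6). Advance 4.
Byte at offset 14: 0xCC = 11001100 → 2-byte char (#7). Advance 2.
Byte at offset 16: 0xDF = 11011111 → 2-byte char (#8). Advance 2.
Byte at offset 18: 0xE1 = 11100001 → 3-byte char (#9). Advance 3.
Byte at offset 21: 0xE1 = 11100001 → 3-byte char (#10). Advance 3.
Byte at offset 24: 0xF1 = 11110001 → 4-byte char (#11). Advance 4.
Reached end at offset 28 after 11 code points.

11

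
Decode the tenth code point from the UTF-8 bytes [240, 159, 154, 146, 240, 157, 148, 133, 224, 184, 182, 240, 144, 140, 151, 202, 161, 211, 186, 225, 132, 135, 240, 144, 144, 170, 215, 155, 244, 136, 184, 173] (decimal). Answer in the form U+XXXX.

U+108E2D

Offset 0: leading byte 0xF0 = 11110000 → 4-byte char #1 = F0 9F 9A 92.
Offset 4: leading byte 0xF0 = 11110000 → 4-byte char #2 = F0 9D 94 85.
Offset 8: leading byte 0xE0 = 11100000 → 3-byte char #3 = E0 B8 B6.
Offset 11: leading byte 0xF0 = 11110000 → 4-byte char #4 = F0 90 8C 97.
Offset 15: leading byte 0xCA = 11001010 → 2-byte char #5 = CA A1.
Offset 17: leading byte 0xD3 = 11010011 → 2-byte char #6 = D3 BA.
Offset 19: leading byte 0xE1 = 11100001 → 3-byte char #7 = E1 84 87.
Offset 22: leading byte 0xF0 = 11110000 → 4-byte char #8 = F0 90 90 AA.
Offset 26: leading byte 0xD7 = 11010111 → 2-byte char #9 = D7 9B.
Offset 28: leading byte 0xF4 = 11110100 → 4-byte char #10 = F4 88 B8 AD.
Leading byte 0xF4 = 11110100 matches 11110xxx → 4-byte sequence.
Byte 1: 0xF4 = 11110100, payload 100 (3 bits).
Byte 2: 0x88 = 10001000 (10xxxxxx ✓), payload 001000.
Byte 3: 0xB8 = 10111000 (10xxxxxx ✓), payload 111000.
Byte 4: 0xAD = 10101101 (10xxxxxx ✓), payload 101101.
Concatenate: 100001000111000101101 = 0x108E2D (21 bits → U+108E2D).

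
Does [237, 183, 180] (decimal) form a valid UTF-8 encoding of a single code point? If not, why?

Structurally a 3-byte sequence; payload = 0xDDF4.
But 0xDDF4 is in U+D800–U+DFFF, the surrogate range. Surrogates are not Unicode scalar values and are forbidden in UTF-8.

invalid (encodes a surrogate (U+D800–U+DFFF))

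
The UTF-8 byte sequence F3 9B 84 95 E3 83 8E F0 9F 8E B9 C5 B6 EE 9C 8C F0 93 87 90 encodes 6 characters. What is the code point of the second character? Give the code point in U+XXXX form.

Offset 0: leading byte 0xF3 = 11110011 → 4-byte char #1 = F3 9B 84 95.
Offset 4: leading byte 0xE3 = 11100011 → 3-byte char #2 = E3 83 8E.
Leading byte 0xE3 = 11100011 matches 1110xxxx → 3-byte sequence.
Byte 1: 0xE3 = 11100011, payload 0011 (4 bits).
Byte 2: 0x83 = 10000011 (10xxxxxx ✓), payload 000011.
Byte 3: 0x8E = 10001110 (10xxxxxx ✓), payload 001110.
Concatenate: 0011000011001110 = 0x30CE (16 bits → U+30CE).

U+30CE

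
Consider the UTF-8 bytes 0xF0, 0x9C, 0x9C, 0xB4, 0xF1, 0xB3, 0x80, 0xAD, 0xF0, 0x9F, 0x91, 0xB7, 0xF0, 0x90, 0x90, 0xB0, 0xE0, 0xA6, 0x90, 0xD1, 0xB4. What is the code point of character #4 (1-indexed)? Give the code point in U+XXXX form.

Offset 0: leading byte 0xF0 = 11110000 → 4-byte char #1 = F0 9C 9C B4.
Offset 4: leading byte 0xF1 = 11110001 → 4-byte char #2 = F1 B3 80 AD.
Offset 8: leading byte 0xF0 = 11110000 → 4-byte char #3 = F0 9F 91 B7.
Offset 12: leading byte 0xF0 = 11110000 → 4-byte char #4 = F0 90 90 B0.
Leading byte 0xF0 = 11110000 matches 11110xxx → 4-byte sequence.
Byte 1: 0xF0 = 11110000, payload 000 (3 bits).
Byte 2: 0x90 = 10010000 (10xxxxxx ✓), payload 010000.
Byte 3: 0x90 = 10010000 (10xxxxxx ✓), payload 010000.
Byte 4: 0xB0 = 10110000 (10xxxxxx ✓), payload 110000.
Concatenate: 000010000010000110000 = 0x10430 (21 bits → U+10430).

U+10430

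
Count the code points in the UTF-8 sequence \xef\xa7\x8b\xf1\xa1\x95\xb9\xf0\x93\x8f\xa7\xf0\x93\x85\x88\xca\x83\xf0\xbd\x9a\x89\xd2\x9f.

Byte at offset 0: 0xEF = 11101111 → 3-byte char (#1). Advance 3.
Byte at offset 3: 0xF1 = 11110001 → 4-byte char (#2). Advance 4.
Byte at offset 7: 0xF0 = 11110000 → 4-byte char (#3). Advance 4.
Byte at offset 11: 0xF0 = 11110000 → 4-byte char (#4). Advance 4.
Byte at offset 15: 0xCA = 11001010 → 2-byte char (#5). Advance 2.
Byte at offset 17: 0xF0 = 11110000 → 4-byte char (#6). Advance 4.
Byte at offset 21: 0xD2 = 11010010 → 2-byte char (#7). Advance 2.
Reached end at offset 23 after 7 code points.

7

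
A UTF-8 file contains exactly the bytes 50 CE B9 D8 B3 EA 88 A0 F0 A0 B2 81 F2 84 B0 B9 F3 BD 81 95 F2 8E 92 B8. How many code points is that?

8

Byte at offset 0: 0x50 = 01010000 → 1-byte char (#1). Advance 1.
Byte at offset 1: 0xCE = 11001110 → 2-byte char (#2). Advance 2.
Byte at offset 3: 0xD8 = 11011000 → 2-byte char (#3). Advance 2.
Byte at offset 5: 0xEA = 11101010 → 3-byte char (#4). Advance 3.
Byte at offset 8: 0xF0 = 11110000 → 4-byte char (#5). Advance 4.
Byte at offset 12: 0xF2 = 11110010 → 4-byte char (#6). Advance 4.
Byte at offset 16: 0xF3 = 11110011 → 4-byte char (#7). Advance 4.
Byte at offset 20: 0xF2 = 11110010 → 4-byte char (#8). Advance 4.
Reached end at offset 24 after 8 code points.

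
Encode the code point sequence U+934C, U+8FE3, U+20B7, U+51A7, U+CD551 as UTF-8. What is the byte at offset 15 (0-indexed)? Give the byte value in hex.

U+934C → 3-byte form E9 8D 8C at offsets 0–2.
U+8FE3 → 3-byte form E8 BF A3 at offsets 3–5.
U+20B7 → 3-byte form E2 82 B7 at offsets 6–8.
U+51A7 → 3-byte form E5 86 A7 at offsets 9–11.
U+CD551 → 4-byte form F3 8D 95 91 at offsets 12–15.
Offset 15 falls in char 5's range; it's byte 4 of F3 8D 95 91 = 0x91.

0x91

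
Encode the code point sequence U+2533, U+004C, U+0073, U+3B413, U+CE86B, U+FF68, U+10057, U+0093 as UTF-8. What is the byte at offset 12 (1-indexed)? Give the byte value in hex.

1-indexed offset 12 is 0-indexed offset 11.
U+2533 → 3-byte form E2 94 B3 at offsets 0–2.
U+004C → 1-byte form 4C at offsets 3–3.
U+0073 → 1-byte form 73 at offsets 4–4.
U+3B413 → 4-byte form F0 BB 90 93 at offsets 5–8.
U+CE86B → 4-byte form F3 8E A1 AB at offsets 9–12.
Offset 11 falls in char 5's range; it's byte 3 of F3 8E A1 AB = 0xA1.

0xA1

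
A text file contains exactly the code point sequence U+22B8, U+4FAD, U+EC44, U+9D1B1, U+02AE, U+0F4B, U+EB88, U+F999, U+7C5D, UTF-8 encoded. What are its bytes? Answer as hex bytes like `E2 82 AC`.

U+22B8: 3-byte form → E2 8A B8.
U+4FAD: 3-byte form → E4 BE AD.
U+EC44: 3-byte form → EE B1 84.
U+9D1B1: 4-byte form → F2 9D 86 B1.
U+02AE: 2-byte form → CA AE.
U+0F4B: 3-byte form → E0 BD 8B.
U+EB88: 3-byte form → EE AE 88.
U+F999: 3-byte form → EF A6 99.
U+7C5D: 3-byte form → E7 B1 9D.
Concatenated (27 bytes): E2 8A B8 E4 BE AD EE B1 84 F2 9D 86 B1 CA AE E0 BD 8B EE AE 88 EF A6 99 E7 B1 9D.

E2 8A B8 E4 BE AD EE B1 84 F2 9D 86 B1 CA AE E0 BD 8B EE AE 88 EF A6 99 E7 B1 9D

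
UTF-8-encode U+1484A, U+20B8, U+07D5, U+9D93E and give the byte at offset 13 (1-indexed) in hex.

0xBE

1-indexed offset 13 is 0-indexed offset 12.
U+1484A → 4-byte form F0 94 A1 8A at offsets 0–3.
U+20B8 → 3-byte form E2 82 B8 at offsets 4–6.
U+07D5 → 2-byte form DF 95 at offsets 7–8.
U+9D93E → 4-byte form F2 9D A4 BE at offsets 9–12.
Offset 12 falls in char 4's range; it's byte 4 of F2 9D A4 BE = 0xBE.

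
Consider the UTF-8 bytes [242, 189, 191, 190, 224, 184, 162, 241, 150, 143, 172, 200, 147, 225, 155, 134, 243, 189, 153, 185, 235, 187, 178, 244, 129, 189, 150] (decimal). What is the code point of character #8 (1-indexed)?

Offset 0: leading byte 0xF2 = 11110010 → 4-byte char #1 = F2 BD BF BE.
Offset 4: leading byte 0xE0 = 11100000 → 3-byte char #2 = E0 B8 A2.
Offset 7: leading byte 0xF1 = 11110001 → 4-byte char #3 = F1 96 8F AC.
Offset 11: leading byte 0xC8 = 11001000 → 2-byte char #4 = C8 93.
Offset 13: leading byte 0xE1 = 11100001 → 3-byte char #5 = E1 9B 86.
Offset 16: leading byte 0xF3 = 11110011 → 4-byte char #6 = F3 BD 99 B9.
Offset 20: leading byte 0xEB = 11101011 → 3-byte char #7 = EB BB B2.
Offset 23: leading byte 0xF4 = 11110100 → 4-byte char #8 = F4 81 BD 96.
Leading byte 0xF4 = 11110100 matches 11110xxx → 4-byte sequence.
Byte 1: 0xF4 = 11110100, payload 100 (3 bits).
Byte 2: 0x81 = 10000001 (10xxxxxx ✓), payload 000001.
Byte 3: 0xBD = 10111101 (10xxxxxx ✓), payload 111101.
Byte 4: 0x96 = 10010110 (10xxxxxx ✓), payload 010110.
Concatenate: 100000001111101010110 = 0x101F56 (21 bits → U+101F56).

U+101F56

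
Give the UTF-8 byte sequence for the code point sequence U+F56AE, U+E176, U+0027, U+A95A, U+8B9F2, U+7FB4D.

F3 B5 9A AE EE 85 B6 27 EA A5 9A F2 8B A7 B2 F1 BF AD 8D

U+F56AE: 4-byte form → F3 B5 9A AE.
U+E176: 3-byte form → EE 85 B6.
U+0027: 1-byte form → 27.
U+A95A: 3-byte form → EA A5 9A.
U+8B9F2: 4-byte form → F2 8B A7 B2.
U+7FB4D: 4-byte form → F1 BF AD 8D.
Concatenated (19 bytes): F3 B5 9A AE EE 85 B6 27 EA A5 9A F2 8B A7 B2 F1 BF AD 8D.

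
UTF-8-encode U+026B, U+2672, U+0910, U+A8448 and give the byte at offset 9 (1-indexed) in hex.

0xF2

1-indexed offset 9 is 0-indexed offset 8.
U+026B → 2-byte form C9 AB at offsets 0–1.
U+2672 → 3-byte form E2 99 B2 at offsets 2–4.
U+0910 → 3-byte form E0 A4 90 at offsets 5–7.
U+A8448 → 4-byte form F2 A8 91 88 at offsets 8–11.
Offset 8 falls in char 4's range; it's byte 1 of F2 A8 91 88 = 0xF2.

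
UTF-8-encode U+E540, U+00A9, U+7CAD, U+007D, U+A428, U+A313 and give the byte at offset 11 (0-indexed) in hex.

U+E540 → 3-byte form EE 95 80 at offsets 0–2.
U+00A9 → 2-byte form C2 A9 at offsets 3–4.
U+7CAD → 3-byte form E7 B2 AD at offsets 5–7.
U+007D → 1-byte form 7D at offsets 8–8.
U+A428 → 3-byte form EA 90 A8 at offsets 9–11.
Offset 11 falls in char 5's range; it's byte 3 of EA 90 A8 = 0xA8.

0xA8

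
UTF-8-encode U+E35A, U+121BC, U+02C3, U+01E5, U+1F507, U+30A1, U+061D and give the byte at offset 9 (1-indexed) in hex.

1-indexed offset 9 is 0-indexed offset 8.
U+E35A → 3-byte form EE 8D 9A at offsets 0–2.
U+121BC → 4-byte form F0 92 86 BC at offsets 3–6.
U+02C3 → 2-byte form CB 83 at offsets 7–8.
Offset 8 falls in char 3's range; it's byte 2 of CB 83 = 0x83.

0x83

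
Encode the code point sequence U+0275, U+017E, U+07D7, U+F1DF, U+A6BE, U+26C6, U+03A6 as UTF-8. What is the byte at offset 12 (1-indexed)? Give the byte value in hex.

1-indexed offset 12 is 0-indexed offset 11.
U+0275 → 2-byte form C9 B5 at offsets 0–1.
U+017E → 2-byte form C5 BE at offsets 2–3.
U+07D7 → 2-byte form DF 97 at offsets 4–5.
U+F1DF → 3-byte form EF 87 9F at offsets 6–8.
U+A6BE → 3-byte form EA 9A BE at offsets 9–11.
Offset 11 falls in char 5's range; it's byte 3 of EA 9A BE = 0xBE.

0xBE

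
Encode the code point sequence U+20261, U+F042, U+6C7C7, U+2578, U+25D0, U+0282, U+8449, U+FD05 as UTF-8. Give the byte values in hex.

F0 A0 89 A1 EF 81 82 F1 AC 9F 87 E2 95 B8 E2 97 90 CA 82 E8 91 89 EF B4 85

U+20261: 4-byte form → F0 A0 89 A1.
U+F042: 3-byte form → EF 81 82.
U+6C7C7: 4-byte form → F1 AC 9F 87.
U+2578: 3-byte form → E2 95 B8.
U+25D0: 3-byte form → E2 97 90.
U+0282: 2-byte form → CA 82.
U+8449: 3-byte form → E8 91 89.
U+FD05: 3-byte form → EF B4 85.
Concatenated (25 bytes): F0 A0 89 A1 EF 81 82 F1 AC 9F 87 E2 95 B8 E2 97 90 CA 82 E8 91 89 EF B4 85.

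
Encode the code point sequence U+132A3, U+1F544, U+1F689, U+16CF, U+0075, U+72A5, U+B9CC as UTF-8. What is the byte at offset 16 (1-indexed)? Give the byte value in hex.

0x75

1-indexed offset 16 is 0-indexed offset 15.
U+132A3 → 4-byte form F0 93 8A A3 at offsets 0–3.
U+1F544 → 4-byte form F0 9F 95 84 at offsets 4–7.
U+1F689 → 4-byte form F0 9F 9A 89 at offsets 8–11.
U+16CF → 3-byte form E1 9B 8F at offsets 12–14.
U+0075 → 1-byte form 75 at offsets 15–15.
Offset 15 falls in char 5's range; it's byte 1 of 75 = 0x75.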